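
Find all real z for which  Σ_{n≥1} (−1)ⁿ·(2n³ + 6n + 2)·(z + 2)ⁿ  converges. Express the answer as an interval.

Apply the ratio test: |a_{n+1}| / |a_n| = (2(n+1)³ + 6(n+1) + 2)/(2n³ + 6n + 2), which tends to 1 as n → ∞.
Convergence for |z + 2| < 1, so R = 1.
At z = -1: the terms have absolute value of order n³, which does not tend to 0, so the series diverges by the divergence test.
Endpoint z = -3: the n-th term does not approach 0; divergence by the term test.

(-3, -1)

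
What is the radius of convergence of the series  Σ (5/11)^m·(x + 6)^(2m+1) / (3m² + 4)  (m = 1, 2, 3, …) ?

R = √55/5

The ratio of consecutive coefficients is [(3m² + 4)/(3(m+1)² + 4)] · 5/11 → 5/11.
Since the exponent of (x + 6) increases by 2 each term, convergence requires |x + 6|² < 11/5, hence R = √55/5.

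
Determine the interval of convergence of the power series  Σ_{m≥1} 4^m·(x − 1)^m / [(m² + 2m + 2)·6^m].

By the ratio test, |a_{m+1}/a_m| = [(m² + 2m + 2)/((m+1)² + 2(m+1) + 2)] · 4/6 → 2/3.
The series converges when 2/3 · |x − 1| < 1, giving R = 3/2.
Endpoint x = 5/2: absolute convergence follows by limit comparison with Σ 1/m².
Check x = -1/2: the terms are on the order of 1/m², so the series converges absolutely by comparison with the p-series (p = 2 > 1).

[-1/2, 5/2]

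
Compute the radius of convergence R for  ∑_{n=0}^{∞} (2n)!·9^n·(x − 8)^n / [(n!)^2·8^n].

R = 2/9

By the ratio test, |a_{n+1}/a_n| = (2n+1)·(2n+2)/(n+1)² · 9/8 → 9/2.
Hence the series converges for |x − 8| < 1/(9/2) = 2/9, so the radius of convergence is 2/9.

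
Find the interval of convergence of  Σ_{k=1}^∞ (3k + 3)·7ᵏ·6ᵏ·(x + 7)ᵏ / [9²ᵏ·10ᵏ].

Ratio test: |a_{k+1}/a_k| = [(3(k+1) + 3)/(3k + 3)] · 7·6/(81·10) → 7/135 as k → ∞.
Thus R = 1/(7/135) = 135/7.
At x = 86/7: the terms have absolute value of order k, which does not tend to 0, so the series diverges by the divergence test.
Check x = -184/7: the k-th term does not approach 0; divergence by the term test.

(-184/7, 86/7)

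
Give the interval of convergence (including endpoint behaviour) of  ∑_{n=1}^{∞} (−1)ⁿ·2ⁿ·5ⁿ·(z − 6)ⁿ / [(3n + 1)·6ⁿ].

(27/5, 33/5]

By the ratio test, |a_{n+1}/a_n| = [(3n + 1)/(3(n+1) + 1)] · 2·5/6 → 5/3.
Hence the series converges for |z − 6| < 1/(5/3) = 3/5, so the radius of convergence is 3/5.
Endpoint z = 33/5: the terms alternate in sign and decrease monotonically to 0 in absolute value (size ~ c/n), so the alternating series test gives convergence.
When z = 27/5, the terms behave like c/n; limit comparison with the harmonic series gives divergence.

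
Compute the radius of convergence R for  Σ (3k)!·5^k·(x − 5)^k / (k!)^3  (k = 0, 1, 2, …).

R = 1/135

Apply the ratio test: |a_{k+1}| / |a_k| = (3k+1)·(3k+2)·(3k+3)/(k+1)³ · 5, which tends to 135 as k → ∞.
Convergence for |x − 5| · 135 < 1, i.e. |x − 5| < 1/135. So R = 1/135.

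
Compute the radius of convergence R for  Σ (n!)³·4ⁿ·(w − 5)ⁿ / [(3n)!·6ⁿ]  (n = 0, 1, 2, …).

R = 81/2

Apply the ratio test: |a_{n+1}| / |a_n| = (n+1)³/[(3n+1)·(3n+2)·(3n+3)] · 4/6, which tends to 2/81 as n → ∞.
Convergence for |w − 5| · 2/81 < 1, i.e. |w − 5| < 81/2. So R = 81/2.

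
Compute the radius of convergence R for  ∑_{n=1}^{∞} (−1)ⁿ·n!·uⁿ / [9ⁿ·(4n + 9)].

R = 0

Apply the ratio test: |a_{n+1}| / |a_n| = (n+1) · 1/9 · (4n + 9)/(4(n+1) + 9), which tends to ∞ as n → ∞.
The ratio grows without bound, so the series diverges whenever u ≠ 0; it converges only at u = 0. R = 0.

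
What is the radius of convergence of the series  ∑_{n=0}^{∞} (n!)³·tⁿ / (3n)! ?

R = 27

The ratio of consecutive coefficients is (n+1)³/[(3n+1)·(3n+2)·(3n+3)] → 1/27.
Thus R = 1/(1/27) = 27.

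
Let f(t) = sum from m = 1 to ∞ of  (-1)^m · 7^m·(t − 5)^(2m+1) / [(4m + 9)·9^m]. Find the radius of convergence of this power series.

Apply the ratio test: |a_{m+1}| / |a_m| = [(4m + 9)/(4(m+1) + 9)] · 7/9, which tends to 7/9 as m → ∞.
Successive powers of (t − 5) differ by 2, so the series converges when |t − 5|² · 7/9 < 1, i.e. |t − 5| < √(9/7). So R = 3√7/7.

R = 3√7/7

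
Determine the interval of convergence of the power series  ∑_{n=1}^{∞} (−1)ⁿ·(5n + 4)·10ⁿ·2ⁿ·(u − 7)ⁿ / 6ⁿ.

Ratio test: |a_{n+1}/a_n| = [(5(n+1) + 4)/(5n + 4)] · 10·2/6 → 10/3 as n → ∞.
Convergence for |u − 7| · 10/3 < 1, i.e. |u − 7| < 3/10. So R = 3/10.
When u = 73/10, the n-th term does not approach 0; divergence by the term test.
Check u = 67/10: the terms have absolute value of order n, which does not tend to 0, so the series diverges by the divergence test.

(67/10, 73/10)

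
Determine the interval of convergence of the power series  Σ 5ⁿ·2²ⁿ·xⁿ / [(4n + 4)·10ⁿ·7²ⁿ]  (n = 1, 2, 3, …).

[-49/2, 49/2)

By the ratio test, |a_{n+1}/a_n| = [(4n + 4)/(4(n+1) + 4)] · 5·4/(10·49) → 2/49.
Thus R = 1/(2/49) = 49/2.
Endpoint x = 49/2: the terms are asymptotic to a nonzero constant times 1/n, so the series diverges by limit comparison with Σ 1/n.
At x = -49/2: convergence follows from the alternating series test (terms decrease monotonically to 0).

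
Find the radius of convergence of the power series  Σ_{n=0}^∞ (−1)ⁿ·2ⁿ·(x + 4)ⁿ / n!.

Ratio test: |a_{n+1}/a_n| = 2 · 1/(n+1) → 0 as n → ∞.
The limit is 0, so the series converges for all x; R = ∞.

R = ∞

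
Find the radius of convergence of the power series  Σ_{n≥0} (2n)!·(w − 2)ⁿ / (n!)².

R = 1/4

Ratio test: |a_{n+1}/a_n| = (2n+1)·(2n+2)/(n+1)² → 4 as n → ∞.
Thus R = 1/(4) = 1/4.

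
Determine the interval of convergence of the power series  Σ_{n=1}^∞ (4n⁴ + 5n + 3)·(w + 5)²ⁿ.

(-6, -4)

The ratio of consecutive coefficients is (4(n+1)⁴ + 5(n+1) + 3)/(4n⁴ + 5n + 3) → 1.
Since the exponent of (w + 5) increases by 2 each term, convergence requires |w + 5|² < 1, hence R = 1.
Endpoint w = -4: the n-th term does not approach 0; divergence by the term test.
When w = -6, the terms do not tend to 0, so the series diverges.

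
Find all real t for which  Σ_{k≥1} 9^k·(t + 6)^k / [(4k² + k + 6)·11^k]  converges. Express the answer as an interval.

Apply the ratio test: |a_{k+1}| / |a_k| = [(4k² + k + 6)/(4(k+1)² + (k+1) + 6)] · 9/11, which tends to 9/11 as k → ∞.
Thus R = 1/(9/11) = 11/9.
Check t = -43/9: the series is dominated by a constant times Σ 1/k², which converges (p = 2 > 1).
Check t = -65/9: absolute convergence follows by limit comparison with Σ 1/k².

[-65/9, -43/9]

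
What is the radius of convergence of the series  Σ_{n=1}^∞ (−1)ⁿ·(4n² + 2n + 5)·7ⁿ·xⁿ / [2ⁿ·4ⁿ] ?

R = 8/7

Ratio test: |a_{n+1}/a_n| = [(4(n+1)² + 2(n+1) + 5)/(4n² + 2n + 5)] · 7/(2·4) → 7/8 as n → ∞.
The series converges when 7/8 · |x| < 1, giving R = 8/7.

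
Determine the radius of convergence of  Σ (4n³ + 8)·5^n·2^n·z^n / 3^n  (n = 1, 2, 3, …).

By the ratio test, |a_{n+1}/a_n| = [(4(n+1)³ + 8)/(4n³ + 8)] · 5·2/3 → 10/3.
Hence the series converges for |z| < 1/(10/3) = 3/10, so the radius of convergence is 3/10.

R = 3/10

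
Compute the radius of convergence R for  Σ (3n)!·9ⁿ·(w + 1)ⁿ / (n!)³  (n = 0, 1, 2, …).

The ratio of consecutive coefficients is (3n+1)·(3n+2)·(3n+3)/(n+1)³ · 9 → 243.
Hence the series converges for |w + 1| < 1/(243) = 1/243, so the radius of convergence is 1/243.

R = 1/243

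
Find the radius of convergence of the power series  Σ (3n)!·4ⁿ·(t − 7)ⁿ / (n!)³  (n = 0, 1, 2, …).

By the ratio test, |a_{n+1}/a_n| = (3n+1)·(3n+2)·(3n+3)/(n+1)³ · 4 → 108.
The series converges when 108 · |t − 7| < 1, giving R = 1/108.

R = 1/108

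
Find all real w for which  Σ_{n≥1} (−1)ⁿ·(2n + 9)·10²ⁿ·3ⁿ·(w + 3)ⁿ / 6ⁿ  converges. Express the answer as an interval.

(-151/50, -149/50)

Ratio test: |a_{n+1}/a_n| = [(2(n+1) + 9)/(2n + 9)] · 100·3/6 → 50 as n → ∞.
Thus R = 1/(50) = 1/50.
At w = -149/50: the n-th term does not approach 0; divergence by the term test.
At w = -151/50: the terms have absolute value of order n, which does not tend to 0, so the series diverges by the divergence test.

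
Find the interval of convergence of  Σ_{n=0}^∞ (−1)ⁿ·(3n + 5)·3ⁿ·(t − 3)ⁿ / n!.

Ratio test: |a_{n+1}/a_n| = (3(n+1) + 5)/(3n + 5) · 3 · 1/(n+1) → 0 as n → ∞.
Since the limit is 0 < 1 for every t, the series converges on all of ℝ and R = ∞.

(−∞, ∞)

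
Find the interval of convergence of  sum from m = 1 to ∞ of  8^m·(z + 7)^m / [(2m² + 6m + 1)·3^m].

[-59/8, -53/8]

Apply the ratio test: |a_{m+1}| / |a_m| = [(2m² + 6m + 1)/(2(m+1)² + 6(m+1) + 1)] · 8/3, which tends to 8/3 as m → ∞.
The series converges when 8/3 · |z + 7| < 1, giving R = 3/8.
Endpoint z = -53/8: absolute convergence follows by limit comparison with Σ 1/m².
Endpoint z = -59/8: the terms are on the order of 1/m², so the series converges absolutely by comparison with the p-series (p = 2 > 1).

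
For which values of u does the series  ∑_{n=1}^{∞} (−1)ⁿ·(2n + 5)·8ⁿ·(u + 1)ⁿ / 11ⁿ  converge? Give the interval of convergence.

The ratio of consecutive coefficients is [(2(n+1) + 5)/(2n + 5)] · 8/11 → 8/11.
Hence the series converges for |u + 1| < 1/(8/11) = 11/8, so the radius of convergence is 11/8.
Check u = 3/8: the terms do not tend to 0, so the series diverges.
Check u = -19/8: the terms do not tend to 0, so the series diverges.

(-19/8, 3/8)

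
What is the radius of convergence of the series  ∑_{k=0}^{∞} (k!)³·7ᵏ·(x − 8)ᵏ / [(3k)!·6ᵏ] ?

R = 162/7

The ratio of consecutive coefficients is (k+1)³/[(3k+1)·(3k+2)·(3k+3)] · 7/6 → 7/162.
Thus R = 1/(7/162) = 162/7.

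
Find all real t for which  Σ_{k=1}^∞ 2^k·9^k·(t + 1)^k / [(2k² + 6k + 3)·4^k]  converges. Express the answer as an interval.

[-11/9, -7/9]

Apply the ratio test: |a_{k+1}| / |a_k| = [(2k² + 6k + 3)/(2(k+1)² + 6(k+1) + 3)] · 2·9/4, which tends to 9/2 as k → ∞.
The series converges when 9/2 · |t + 1| < 1, giving R = 2/9.
Check t = -7/9: absolute convergence follows by limit comparison with Σ 1/k².
At t = -11/9: absolute convergence follows by limit comparison with Σ 1/k².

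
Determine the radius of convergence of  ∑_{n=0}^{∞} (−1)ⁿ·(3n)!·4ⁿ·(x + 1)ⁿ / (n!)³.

R = 1/108

Ratio test: |a_{n+1}/a_n| = (3n+1)·(3n+2)·(3n+3)/(n+1)³ · 4 → 108 as n → ∞.
Hence the series converges for |x + 1| < 1/(108) = 1/108, so the radius of convergence is 1/108.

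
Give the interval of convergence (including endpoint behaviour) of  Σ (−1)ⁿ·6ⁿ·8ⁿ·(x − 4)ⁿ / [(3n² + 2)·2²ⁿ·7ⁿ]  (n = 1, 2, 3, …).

The ratio of consecutive coefficients is [(3n² + 2)/(3(n+1)² + 2)] · 6·8/(4·7) → 12/7.
Thus R = 1/(12/7) = 7/12.
At x = 55/12: the terms are on the order of 1/n², so the series converges absolutely by comparison with the p-series (p = 2 > 1).
When x = 41/12, the terms are on the order of 1/n², so the series converges absolutely by comparison with the p-series (p = 2 > 1).

[41/12, 55/12]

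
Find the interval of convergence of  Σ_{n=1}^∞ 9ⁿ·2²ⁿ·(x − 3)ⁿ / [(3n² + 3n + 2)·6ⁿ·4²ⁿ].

Apply the ratio test: |a_{n+1}| / |a_n| = [(3n² + 3n + 2)/(3(n+1)² + 3(n+1) + 2)] · 9·4/(6·16), which tends to 3/8 as n → ∞.
Thus R = 1/(3/8) = 8/3.
Check x = 17/3: the series is dominated by a constant times Σ 1/n², which converges (p = 2 > 1).
Check x = 1/3: the terms are on the order of 1/n², so the series converges absolutely by comparison with the p-series (p = 2 > 1).

[1/3, 17/3]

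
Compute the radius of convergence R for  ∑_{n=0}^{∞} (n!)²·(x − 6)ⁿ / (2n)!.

R = 4

Ratio test: |a_{n+1}/a_n| = (n+1)²/[(2n+1)·(2n+2)] → 1/4 as n → ∞.
Convergence for |x − 6| · 1/4 < 1, i.e. |x − 6| < 4. So R = 4.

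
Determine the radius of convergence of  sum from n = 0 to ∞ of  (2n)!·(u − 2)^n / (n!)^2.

The ratio of consecutive coefficients is (2n+1)·(2n+2)/(n+1)² → 4.
The series converges when 4 · |u − 2| < 1, giving R = 1/4.

R = 1/4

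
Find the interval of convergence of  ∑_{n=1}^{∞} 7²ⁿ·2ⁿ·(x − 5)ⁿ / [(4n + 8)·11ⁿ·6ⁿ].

Ratio test: |a_{n+1}/a_n| = [(4n + 8)/(4(n+1) + 8)] · 49·2/(11·6) → 49/33 as n → ∞.
Thus R = 1/(49/33) = 33/49.
At x = 278/49: the terms are asymptotic to a nonzero constant times 1/n, so the series diverges by limit comparison with Σ 1/n.
Check x = 212/49: an alternating series whose terms decrease to 0 in absolute value, so it converges by the Leibniz criterion.

[212/49, 278/49)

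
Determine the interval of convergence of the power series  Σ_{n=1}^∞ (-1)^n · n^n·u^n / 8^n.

By the Cauchy root test, |a_n|^(1/n) = n/8 → ∞.
Since the n-th root of |a_n| is unbounded, the series converges only at u = 0; R = 0.

{0}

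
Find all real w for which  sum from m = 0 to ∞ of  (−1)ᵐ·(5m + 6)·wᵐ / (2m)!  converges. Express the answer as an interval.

(−∞, ∞)

The ratio of consecutive coefficients is (5(m+1) + 6)/(5m + 6) · 1/[(2m+1)·(2m+2)] → 0.
The limit is 0, so the series converges for all w; R = ∞.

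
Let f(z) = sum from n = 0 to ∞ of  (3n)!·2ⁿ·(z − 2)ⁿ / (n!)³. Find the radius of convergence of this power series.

Apply the ratio test: |a_{n+1}| / |a_n| = (3n+1)·(3n+2)·(3n+3)/(n+1)³ · 2, which tends to 54 as n → ∞.
Thus R = 1/(54) = 1/54.

R = 1/54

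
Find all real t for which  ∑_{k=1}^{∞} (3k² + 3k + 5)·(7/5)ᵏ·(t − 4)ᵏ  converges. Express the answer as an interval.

Apply the ratio test: |a_{k+1}| / |a_k| = [(3(k+1)² + 3(k+1) + 5)/(3k² + 3k + 5)] · 7/5, which tends to 7/5 as k → ∞.
Hence the series converges for |t − 4| < 1/(7/5) = 5/7, so the radius of convergence is 5/7.
When t = 33/7, the terms have absolute value of order k², which does not tend to 0, so the series diverges by the divergence test.
Endpoint t = 23/7: the k-th term does not approach 0; divergence by the term test.

(23/7, 33/7)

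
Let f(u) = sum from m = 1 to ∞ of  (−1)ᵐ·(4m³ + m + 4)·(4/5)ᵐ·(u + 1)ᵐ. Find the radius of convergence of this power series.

The ratio of consecutive coefficients is [(4(m+1)³ + (m+1) + 4)/(4m³ + m + 4)] · 4/5 → 4/5.
Convergence for |u + 1| · 4/5 < 1, i.e. |u + 1| < 5/4. So R = 5/4.

R = 5/4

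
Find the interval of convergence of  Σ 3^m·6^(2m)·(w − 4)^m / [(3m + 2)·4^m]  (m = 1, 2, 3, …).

[107/27, 109/27)

Ratio test: |a_{m+1}/a_m| = [(3m + 2)/(3(m+1) + 2)] · 3·36/4 → 27 as m → ∞.
The series converges when 27 · |w − 4| < 1, giving R = 1/27.
At w = 109/27: the terms are asymptotic to a nonzero constant times 1/m, so the series diverges by limit comparison with Σ 1/m.
When w = 107/27, the terms alternate in sign and decrease monotonically to 0 in absolute value (size ~ c/m), so the alternating series test gives convergence.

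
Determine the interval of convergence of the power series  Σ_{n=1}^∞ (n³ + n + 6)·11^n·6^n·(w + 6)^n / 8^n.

(-202/33, -194/33)

Ratio test: |a_{n+1}/a_n| = [((n+1)³ + (n+1) + 6)/(n³ + n + 6)] · 11·6/8 → 33/4 as n → ∞.
Convergence for |w + 6| · 33/4 < 1, i.e. |w + 6| < 4/33. So R = 4/33.
At w = -194/33: the terms do not tend to 0, so the series diverges.
At w = -202/33: the terms do not tend to 0, so the series diverges.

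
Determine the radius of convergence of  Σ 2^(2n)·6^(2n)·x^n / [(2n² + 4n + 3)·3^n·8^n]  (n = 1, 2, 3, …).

R = 1/6

By the ratio test, |a_{n+1}/a_n| = [(2n² + 4n + 3)/(2(n+1)² + 4(n+1) + 3)] · 4·36/(3·8) → 6.
Thus R = 1/(6) = 1/6.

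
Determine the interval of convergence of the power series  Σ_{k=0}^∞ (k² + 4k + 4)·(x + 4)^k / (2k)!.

Apply the ratio test: |a_{k+1}| / |a_k| = ((k+1)² + 4(k+1) + 4)/(k² + 4k + 4) · 1/[(2k+1)·(2k+2)], which tends to 0 as k → ∞.
The ratio tends to 0 regardless of x, hence R = ∞.

(−∞, ∞)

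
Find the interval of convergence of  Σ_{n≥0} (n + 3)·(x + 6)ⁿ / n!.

(−∞, ∞)

Ratio test: |a_{n+1}/a_n| = ((n+1) + 3)/(n + 3) · 1/(n+1) → 0 as n → ∞.
The limit is 0, so the series converges for all x; R = ∞.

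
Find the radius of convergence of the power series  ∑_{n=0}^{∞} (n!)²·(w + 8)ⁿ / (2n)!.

R = 4

Ratio test: |a_{n+1}/a_n| = (n+1)²/[(2n+1)·(2n+2)] → 1/4 as n → ∞.
Thus R = 1/(1/4) = 4.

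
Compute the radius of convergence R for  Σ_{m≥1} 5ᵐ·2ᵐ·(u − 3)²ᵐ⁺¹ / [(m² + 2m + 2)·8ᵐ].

The ratio of consecutive coefficients is [(m² + 2m + 2)/((m+1)² + 2(m+1) + 2)] · 5·2/8 → 5/4.
Since the exponent of (u − 3) increases by 2 each term, convergence requires |u − 3|² < 4/5, hence R = 2√5/5.

R = 2√5/5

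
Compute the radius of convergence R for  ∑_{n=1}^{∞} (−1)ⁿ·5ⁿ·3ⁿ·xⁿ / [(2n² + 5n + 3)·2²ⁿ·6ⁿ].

R = 8/5

Ratio test: |a_{n+1}/a_n| = [(2n² + 5n + 3)/(2(n+1)² + 5(n+1) + 3)] · 5·3/(4·6) → 5/8 as n → ∞.
The series converges when 5/8 · |x| < 1, giving R = 8/5.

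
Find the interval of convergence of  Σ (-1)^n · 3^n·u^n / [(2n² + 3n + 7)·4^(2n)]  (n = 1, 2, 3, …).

Ratio test: |a_{n+1}/a_n| = [(2n² + 3n + 7)/(2(n+1)² + 3(n+1) + 7)] · 3/16 → 3/16 as n → ∞.
Convergence for |u| · 3/16 < 1, i.e. |u| < 16/3. So R = 16/3.
At u = 16/3: the series is dominated by a constant times Σ 1/n², which converges (p = 2 > 1).
Endpoint u = -16/3: the terms are on the order of 1/n², so the series converges absolutely by comparison with the p-series (p = 2 > 1).

[-16/3, 16/3]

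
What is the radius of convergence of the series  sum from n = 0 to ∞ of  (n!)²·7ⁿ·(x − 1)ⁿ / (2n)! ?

By the ratio test, |a_{n+1}/a_n| = (n+1)²/[(2n+1)·(2n+2)] · 7 → 7/4.
Hence the series converges for |x − 1| < 1/(7/4) = 4/7, so the radius of convergence is 4/7.

R = 4/7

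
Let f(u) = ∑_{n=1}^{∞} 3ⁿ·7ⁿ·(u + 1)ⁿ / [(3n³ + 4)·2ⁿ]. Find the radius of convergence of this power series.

R = 2/21

Apply the ratio test: |a_{n+1}| / |a_n| = [(3n³ + 4)/(3(n+1)³ + 4)] · 3·7/2, which tends to 21/2 as n → ∞.
Thus R = 1/(21/2) = 2/21.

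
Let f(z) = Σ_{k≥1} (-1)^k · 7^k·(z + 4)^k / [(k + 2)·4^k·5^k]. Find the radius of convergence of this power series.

Apply the ratio test: |a_{k+1}| / |a_k| = [(k + 2)/((k+1) + 2)] · 7/(4·5), which tends to 7/20 as k → ∞.
Hence the series converges for |z + 4| < 1/(7/20) = 20/7, so the radius of convergence is 20/7.

R = 20/7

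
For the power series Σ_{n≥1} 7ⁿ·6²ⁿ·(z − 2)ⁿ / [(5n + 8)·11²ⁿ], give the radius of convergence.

R = 121/252

The ratio of consecutive coefficients is [(5n + 8)/(5(n+1) + 8)] · 7·36/121 → 252/121.
Convergence for |z − 2| · 252/121 < 1, i.e. |z − 2| < 121/252. So R = 121/252.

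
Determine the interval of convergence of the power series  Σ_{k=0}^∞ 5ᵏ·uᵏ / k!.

(−∞, ∞)

The ratio of consecutive coefficients is 5 · 1/(k+1) → 0.
Since the limit is 0 < 1 for every u, the series converges on all of ℝ and R = ∞.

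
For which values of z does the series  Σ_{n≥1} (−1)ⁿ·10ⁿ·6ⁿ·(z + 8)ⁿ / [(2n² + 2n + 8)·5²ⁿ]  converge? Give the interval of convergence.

[-101/12, -91/12]

Apply the ratio test: |a_{n+1}| / |a_n| = [(2n² + 2n + 8)/(2(n+1)² + 2(n+1) + 8)] · 10·6/25, which tends to 12/5 as n → ∞.
The series converges when 12/5 · |z + 8| < 1, giving R = 5/12.
When z = -91/12, absolute convergence follows by limit comparison with Σ 1/n².
At z = -101/12: absolute convergence follows by limit comparison with Σ 1/n².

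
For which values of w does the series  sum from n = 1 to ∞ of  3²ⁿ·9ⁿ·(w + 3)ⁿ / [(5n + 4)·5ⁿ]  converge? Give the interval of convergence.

Apply the ratio test: |a_{n+1}| / |a_n| = [(5n + 4)/(5(n+1) + 4)] · 9·9/5, which tends to 81/5 as n → ∞.
Convergence for |w + 3| · 81/5 < 1, i.e. |w + 3| < 5/81. So R = 5/81.
When w = -238/81, comparison with the harmonic series Σ 1/n shows the series diverges.
When w = -248/81, convergence follows from the alternating series test (terms decrease monotonically to 0).

[-248/81, -238/81)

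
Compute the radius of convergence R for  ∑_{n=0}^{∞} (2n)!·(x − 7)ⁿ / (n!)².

The ratio of consecutive coefficients is (2n+1)·(2n+2)/(n+1)² → 4.
Convergence for |x − 7| · 4 < 1, i.e. |x − 7| < 1/4. So R = 1/4.

R = 1/4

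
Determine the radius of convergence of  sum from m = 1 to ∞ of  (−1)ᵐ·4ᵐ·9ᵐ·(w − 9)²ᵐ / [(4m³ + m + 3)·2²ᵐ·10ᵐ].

R = √10/3

The ratio of consecutive coefficients is [(4m³ + m + 3)/(4(m+1)³ + (m+1) + 3)] · 4·9/(4·10) → 9/10.
Writing y = (w − 9)², the series in y has radius 10/9, so |w − 9| < √(10/9) and R = √10/3.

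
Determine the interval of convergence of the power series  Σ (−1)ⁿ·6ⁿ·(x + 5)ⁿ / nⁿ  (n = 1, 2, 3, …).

(−∞, ∞)

Applying the root test, |a_n|^(1/n) = 6/n → 0.
The limit is 0 for every x, so R = ∞.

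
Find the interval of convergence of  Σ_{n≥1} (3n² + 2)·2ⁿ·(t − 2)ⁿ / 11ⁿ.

By the ratio test, |a_{n+1}/a_n| = [(3(n+1)² + 2)/(3n² + 2)] · 2/11 → 2/11.
Convergence for |t − 2| · 2/11 < 1, i.e. |t − 2| < 11/2. So R = 11/2.
Endpoint t = 15/2: the terms do not tend to 0, so the series diverges.
At t = -7/2: the terms do not tend to 0, so the series diverges.

(-7/2, 15/2)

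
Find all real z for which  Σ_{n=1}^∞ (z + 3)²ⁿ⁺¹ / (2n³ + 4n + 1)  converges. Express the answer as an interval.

By the ratio test, |a_{n+1}/a_n| = (2n³ + 4n + 1)/(2(n+1)³ + 4(n+1) + 1) → 1.
Since the exponent of (z + 3) increases by 2 each term, convergence requires |z + 3|² < 1, hence R = 1.
Endpoint z = -2: absolute convergence follows by limit comparison with Σ 1/n³.
At z = -4: absolute convergence follows by limit comparison with Σ 1/n³.

[-4, -2]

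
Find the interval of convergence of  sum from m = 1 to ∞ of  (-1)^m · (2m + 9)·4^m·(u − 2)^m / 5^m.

(3/4, 13/4)

Ratio test: |a_{m+1}/a_m| = [(2(m+1) + 9)/(2m + 9)] · 4/5 → 4/5 as m → ∞.
Thus R = 1/(4/5) = 5/4.
When u = 13/4, the m-th term does not approach 0; divergence by the term test.
When u = 3/4, the terms have absolute value of order m, which does not tend to 0, so the series diverges by the divergence test.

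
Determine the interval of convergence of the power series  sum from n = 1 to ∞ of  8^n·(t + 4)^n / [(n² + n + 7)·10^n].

[-21/4, -11/4]

Ratio test: |a_{n+1}/a_n| = [(n² + n + 7)/((n+1)² + (n+1) + 7)] · 8/10 → 4/5 as n → ∞.
Convergence for |t + 4| · 4/5 < 1, i.e. |t + 4| < 5/4. So R = 5/4.
At t = -11/4: absolute convergence follows by limit comparison with Σ 1/n².
Endpoint t = -21/4: absolute convergence follows by limit comparison with Σ 1/n².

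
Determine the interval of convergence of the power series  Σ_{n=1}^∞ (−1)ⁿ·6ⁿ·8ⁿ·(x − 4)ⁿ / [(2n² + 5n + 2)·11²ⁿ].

The ratio of consecutive coefficients is [(2n² + 5n + 2)/(2(n+1)² + 5(n+1) + 2)] · 6·8/121 → 48/121.
Hence the series converges for |x − 4| < 1/(48/121) = 121/48, so the radius of convergence is 121/48.
Check x = 313/48: the series is dominated by a constant times Σ 1/n², which converges (p = 2 > 1).
When x = 71/48, the series is dominated by a constant times Σ 1/n², which converges (p = 2 > 1).

[71/48, 313/48]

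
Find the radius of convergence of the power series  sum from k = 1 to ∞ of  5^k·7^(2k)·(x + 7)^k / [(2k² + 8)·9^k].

R = 9/245

The ratio of consecutive coefficients is [(2k² + 8)/(2(k+1)² + 8)] · 5·49/9 → 245/9.
The series converges when 245/9 · |x + 7| < 1, giving R = 9/245.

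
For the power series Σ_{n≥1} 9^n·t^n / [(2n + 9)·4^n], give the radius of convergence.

The ratio of consecutive coefficients is [(2n + 9)/(2(n+1) + 9)] · 9/4 → 9/4.
Convergence for |t| · 9/4 < 1, i.e. |t| < 4/9. So R = 4/9.

R = 4/9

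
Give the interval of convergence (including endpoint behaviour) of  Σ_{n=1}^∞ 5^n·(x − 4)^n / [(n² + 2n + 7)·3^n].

[17/5, 23/5]

The ratio of consecutive coefficients is [(n² + 2n + 7)/((n+1)² + 2(n+1) + 7)] · 5/3 → 5/3.
Convergence for |x − 4| · 5/3 < 1, i.e. |x − 4| < 3/5. So R = 3/5.
Check x = 23/5: the terms are on the order of 1/n², so the series converges absolutely by comparison with the p-series (p = 2 > 1).
When x = 17/5, the terms are on the order of 1/n², so the series converges absolutely by comparison with the p-series (p = 2 > 1).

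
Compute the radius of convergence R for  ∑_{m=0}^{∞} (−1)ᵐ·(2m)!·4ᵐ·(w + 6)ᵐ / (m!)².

R = 1/16

Apply the ratio test: |a_{m+1}| / |a_m| = (2m+1)·(2m+2)/(m+1)² · 4, which tends to 16 as m → ∞.
Convergence for |w + 6| · 16 < 1, i.e. |w + 6| < 1/16. So R = 1/16.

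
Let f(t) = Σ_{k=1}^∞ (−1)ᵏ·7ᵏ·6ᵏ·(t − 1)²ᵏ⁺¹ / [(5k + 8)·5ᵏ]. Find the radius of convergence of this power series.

R = √210/42

Apply the ratio test: |a_{k+1}| / |a_k| = [(5k + 8)/(5(k+1) + 8)] · 7·6/5, which tends to 42/5 as k → ∞.
Since the exponent of (t − 1) increases by 2 each term, convergence requires |t − 1|² < 5/42, hence R = √210/42.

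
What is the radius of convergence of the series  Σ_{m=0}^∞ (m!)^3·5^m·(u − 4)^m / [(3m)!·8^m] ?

Apply the ratio test: |a_{m+1}| / |a_m| = (m+1)³/[(3m+1)·(3m+2)·(3m+3)] · 5/8, which tends to 5/216 as m → ∞.
Hence the series converges for |u − 4| < 1/(5/216) = 216/5, so the radius of convergence is 216/5.

R = 216/5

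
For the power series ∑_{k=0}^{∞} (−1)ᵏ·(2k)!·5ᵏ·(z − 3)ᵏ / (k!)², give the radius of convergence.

R = 1/20

Apply the ratio test: |a_{k+1}| / |a_k| = (2k+1)·(2k+2)/(k+1)² · 5, which tends to 20 as k → ∞.
The series converges when 20 · |z − 3| < 1, giving R = 1/20.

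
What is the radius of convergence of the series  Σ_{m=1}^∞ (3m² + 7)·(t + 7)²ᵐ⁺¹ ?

The ratio of consecutive coefficients is (3(m+1)² + 7)/(3m² + 7) → 1.
Successive powers of (t + 7) differ by 2, so the series converges when |t + 7|² · 1 < 1, i.e. |t + 7| < √(1) = 1. So R = 1.

R = 1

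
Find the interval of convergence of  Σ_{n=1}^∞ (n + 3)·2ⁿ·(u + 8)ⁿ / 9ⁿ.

Apply the ratio test: |a_{n+1}| / |a_n| = [((n+1) + 3)/(n + 3)] · 2/9, which tends to 2/9 as n → ∞.
Thus R = 1/(2/9) = 9/2.
When u = -7/2, the terms do not tend to 0, so the series diverges.
When u = -25/2, the n-th term does not approach 0; divergence by the term test.

(-25/2, -7/2)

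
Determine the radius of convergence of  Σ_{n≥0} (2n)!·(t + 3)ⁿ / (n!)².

R = 1/4

Apply the ratio test: |a_{n+1}| / |a_n| = (2n+1)·(2n+2)/(n+1)², which tends to 4 as n → ∞.
The series converges when 4 · |t + 3| < 1, giving R = 1/4.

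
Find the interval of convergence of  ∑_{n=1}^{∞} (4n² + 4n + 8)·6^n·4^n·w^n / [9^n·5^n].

The ratio of consecutive coefficients is [(4(n+1)² + 4(n+1) + 8)/(4n² + 4n + 8)] · 6·4/(9·5) → 8/15.
The series converges when 8/15 · |w| < 1, giving R = 15/8.
When w = 15/8, the n-th term does not approach 0; divergence by the term test.
Endpoint w = -15/8: the terms do not tend to 0, so the series diverges.

(-15/8, 15/8)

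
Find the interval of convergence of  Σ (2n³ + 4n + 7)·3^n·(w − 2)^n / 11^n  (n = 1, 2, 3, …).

(-5/3, 17/3)

Ratio test: |a_{n+1}/a_n| = [(2(n+1)³ + 4(n+1) + 7)/(2n³ + 4n + 7)] · 3/11 → 3/11 as n → ∞.
Convergence for |w − 2| · 3/11 < 1, i.e. |w − 2| < 11/3. So R = 11/3.
Endpoint w = 17/3: the terms do not tend to 0, so the series diverges.
Endpoint w = -5/3: the n-th term does not approach 0; divergence by the term test.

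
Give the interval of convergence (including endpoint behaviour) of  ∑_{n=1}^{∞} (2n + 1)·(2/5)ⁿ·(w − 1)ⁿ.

(-3/2, 7/2)

Ratio test: |a_{n+1}/a_n| = [(2(n+1) + 1)/(2n + 1)] · 2/5 → 2/5 as n → ∞.
Convergence for |w − 1| · 2/5 < 1, i.e. |w − 1| < 5/2. So R = 5/2.
At w = 7/2: the n-th term does not approach 0; divergence by the term test.
At w = -3/2: the n-th term does not approach 0; divergence by the term test.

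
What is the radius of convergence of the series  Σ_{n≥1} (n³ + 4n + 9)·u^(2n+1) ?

R = 1

Ratio test: |a_{n+1}/a_n| = ((n+1)³ + 4(n+1) + 9)/(n³ + 4n + 9) → 1 as n → ∞.
Writing y = u², the series in y has radius 1, so |u| < √(1) = 1 and R = 1.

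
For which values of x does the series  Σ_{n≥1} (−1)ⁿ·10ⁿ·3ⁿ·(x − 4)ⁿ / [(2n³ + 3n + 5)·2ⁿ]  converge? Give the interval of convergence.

[59/15, 61/15]

Apply the ratio test: |a_{n+1}| / |a_n| = [(2n³ + 3n + 5)/(2(n+1)³ + 3(n+1) + 5)] · 10·3/2, which tends to 15 as n → ∞.
Convergence for |x − 4| · 15 < 1, i.e. |x − 4| < 1/15. So R = 1/15.
Check x = 61/15: absolute convergence follows by limit comparison with Σ 1/n³.
Check x = 59/15: absolute convergence follows by limit comparison with Σ 1/n³.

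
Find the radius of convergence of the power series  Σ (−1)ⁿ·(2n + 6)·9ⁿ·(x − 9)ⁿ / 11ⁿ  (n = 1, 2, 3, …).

Apply the ratio test: |a_{n+1}| / |a_n| = [(2(n+1) + 6)/(2n + 6)] · 9/11, which tends to 9/11 as n → ∞.
Convergence for |x − 9| · 9/11 < 1, i.e. |x − 9| < 11/9. So R = 11/9.

R = 11/9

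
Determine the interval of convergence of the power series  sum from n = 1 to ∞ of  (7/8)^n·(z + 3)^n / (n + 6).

By the ratio test, |a_{n+1}/a_n| = [(n + 6)/((n+1) + 6)] · 7/8 → 7/8.
Hence the series converges for |z + 3| < 1/(7/8) = 8/7, so the radius of convergence is 8/7.
Endpoint z = -13/7: the terms are asymptotic to a nonzero constant times 1/n, so the series diverges by limit comparison with Σ 1/n.
When z = -29/7, an alternating series whose terms decrease to 0 in absolute value, so it converges by the Leibniz criterion.

[-29/7, -13/7)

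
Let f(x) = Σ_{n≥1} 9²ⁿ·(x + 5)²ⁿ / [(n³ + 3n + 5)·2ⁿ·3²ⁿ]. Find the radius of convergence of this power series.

The ratio of consecutive coefficients is [(n³ + 3n + 5)/((n+1)³ + 3(n+1) + 5)] · 81/(2·9) → 9/2.
Since the exponent of (x + 5) increases by 2 each term, convergence requires |x + 5|² < 2/9, hence R = √2/3.

R = √2/3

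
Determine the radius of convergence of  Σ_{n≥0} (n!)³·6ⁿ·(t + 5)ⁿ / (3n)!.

Ratio test: |a_{n+1}/a_n| = (n+1)³/[(3n+1)·(3n+2)·(3n+3)] · 6 → 2/9 as n → ∞.
Thus R = 1/(2/9) = 9/2.

R = 9/2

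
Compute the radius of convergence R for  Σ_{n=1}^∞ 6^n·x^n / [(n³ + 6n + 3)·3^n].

R = 1/2

By the ratio test, |a_{n+1}/a_n| = [(n³ + 6n + 3)/((n+1)³ + 6(n+1) + 3)] · 6/3 → 2.
Thus R = 1/(2) = 1/2.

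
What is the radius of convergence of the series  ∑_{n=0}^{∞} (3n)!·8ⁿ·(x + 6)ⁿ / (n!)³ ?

Apply the ratio test: |a_{n+1}| / |a_n| = (3n+1)·(3n+2)·(3n+3)/(n+1)³ · 8, which tends to 216 as n → ∞.
The series converges when 216 · |x + 6| < 1, giving R = 1/216.

R = 1/216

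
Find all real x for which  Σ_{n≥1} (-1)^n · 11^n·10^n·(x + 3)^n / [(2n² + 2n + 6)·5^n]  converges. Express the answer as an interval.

Apply the ratio test: |a_{n+1}| / |a_n| = [(2n² + 2n + 6)/(2(n+1)² + 2(n+1) + 6)] · 11·10/5, which tends to 22 as n → ∞.
The series converges when 22 · |x + 3| < 1, giving R = 1/22.
Endpoint x = -65/22: the series is dominated by a constant times Σ 1/n², which converges (p = 2 > 1).
Check x = -67/22: absolute convergence follows by limit comparison with Σ 1/n².

[-67/22, -65/22]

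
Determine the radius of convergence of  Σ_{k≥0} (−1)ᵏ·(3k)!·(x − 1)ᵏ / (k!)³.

By the ratio test, |a_{k+1}/a_k| = (3k+1)·(3k+2)·(3k+3)/(k+1)³ → 27.
Hence the series converges for |x − 1| < 1/(27) = 1/27, so the radius of convergence is 1/27.

R = 1/27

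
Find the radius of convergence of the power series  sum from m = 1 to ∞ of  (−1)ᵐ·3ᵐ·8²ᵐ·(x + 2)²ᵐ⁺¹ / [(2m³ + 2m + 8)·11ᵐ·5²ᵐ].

The ratio of consecutive coefficients is [(2m³ + 2m + 8)/(2(m+1)³ + 2(m+1) + 8)] · 3·64/(11·25) → 192/275.
Writing y = (x + 2)², the series in y has radius 275/192, so |x + 2| < √(275/192) and R = 5√33/24.

R = 5√33/24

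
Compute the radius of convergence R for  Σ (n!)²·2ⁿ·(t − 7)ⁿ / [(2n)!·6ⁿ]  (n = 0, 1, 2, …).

Apply the ratio test: |a_{n+1}| / |a_n| = (n+1)²/[(2n+1)·(2n+2)] · 2/6, which tends to 1/12 as n → ∞.
Thus R = 1/(1/12) = 12.

R = 12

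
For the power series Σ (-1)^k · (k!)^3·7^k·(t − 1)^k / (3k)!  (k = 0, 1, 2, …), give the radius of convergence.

The ratio of consecutive coefficients is (k+1)³/[(3k+1)·(3k+2)·(3k+3)] · 7 → 7/27.
Convergence for |t − 1| · 7/27 < 1, i.e. |t − 1| < 27/7. So R = 27/7.

R = 27/7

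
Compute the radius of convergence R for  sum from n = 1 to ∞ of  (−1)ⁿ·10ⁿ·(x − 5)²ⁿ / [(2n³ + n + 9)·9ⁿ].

R = 3√10/10

By the ratio test, |a_{n+1}/a_n| = [(2n³ + n + 9)/(2(n+1)³ + (n+1) + 9)] · 10/9 → 10/9.
Since the exponent of (x − 5) increases by 2 each term, convergence requires |x − 5|² < 9/10, hence R = 3√10/10.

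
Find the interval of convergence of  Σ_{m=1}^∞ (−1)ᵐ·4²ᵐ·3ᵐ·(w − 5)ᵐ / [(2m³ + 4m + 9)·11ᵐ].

[229/48, 251/48]

Apply the ratio test: |a_{m+1}| / |a_m| = [(2m³ + 4m + 9)/(2(m+1)³ + 4(m+1) + 9)] · 16·3/11, which tends to 48/11 as m → ∞.
Thus R = 1/(48/11) = 11/48.
Endpoint w = 251/48: the terms are on the order of 1/m³, so the series converges absolutely by comparison with the p-series (p = 3 > 1).
Check w = 229/48: the terms are on the order of 1/m³, so the series converges absolutely by comparison with the p-series (p = 3 > 1).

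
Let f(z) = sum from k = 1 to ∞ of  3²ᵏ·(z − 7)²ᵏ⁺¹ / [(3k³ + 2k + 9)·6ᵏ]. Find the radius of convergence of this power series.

R = √6/3

By the ratio test, |a_{k+1}/a_k| = [(3k³ + 2k + 9)/(3(k+1)³ + 2(k+1) + 9)] · 9/6 → 3/2.
Successive powers of (z − 7) differ by 2, so the series converges when |z − 7|² · 3/2 < 1, i.e. |z − 7| < √(2/3). So R = √6/3.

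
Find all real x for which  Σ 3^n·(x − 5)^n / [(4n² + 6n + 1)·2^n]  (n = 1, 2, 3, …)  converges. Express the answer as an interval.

By the ratio test, |a_{n+1}/a_n| = [(4n² + 6n + 1)/(4(n+1)² + 6(n+1) + 1)] · 3/2 → 3/2.
Convergence for |x − 5| · 3/2 < 1, i.e. |x − 5| < 2/3. So R = 2/3.
When x = 17/3, the terms are on the order of 1/n², so the series converges absolutely by comparison with the p-series (p = 2 > 1).
Check x = 13/3: absolute convergence follows by limit comparison with Σ 1/n².

[13/3, 17/3]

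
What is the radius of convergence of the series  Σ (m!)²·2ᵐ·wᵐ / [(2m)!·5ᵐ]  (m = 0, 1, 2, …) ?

R = 10

Apply the ratio test: |a_{m+1}| / |a_m| = (m+1)²/[(2m+1)·(2m+2)] · 2/5, which tends to 1/10 as m → ∞.
Thus R = 1/(1/10) = 10.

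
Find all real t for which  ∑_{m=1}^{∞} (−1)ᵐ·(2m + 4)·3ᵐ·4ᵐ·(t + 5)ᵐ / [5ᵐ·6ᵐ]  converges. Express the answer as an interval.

(-15/2, -5/2)

Apply the ratio test: |a_{m+1}| / |a_m| = [(2(m+1) + 4)/(2m + 4)] · 3·4/(5·6), which tends to 2/5 as m → ∞.
Hence the series converges for |t + 5| < 1/(2/5) = 5/2, so the radius of convergence is 5/2.
Check t = -5/2: the terms have absolute value of order m, which does not tend to 0, so the series diverges by the divergence test.
Check t = -15/2: the m-th term does not approach 0; divergence by the term test.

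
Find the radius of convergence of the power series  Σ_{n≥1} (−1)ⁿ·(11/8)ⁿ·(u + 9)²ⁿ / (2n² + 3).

R = 2√22/11

By the ratio test, |a_{n+1}/a_n| = [(2n² + 3)/(2(n+1)² + 3)] · 11/8 → 11/8.
Since the exponent of (u + 9) increases by 2 each term, convergence requires |u + 9|² < 8/11, hence R = 2√22/11.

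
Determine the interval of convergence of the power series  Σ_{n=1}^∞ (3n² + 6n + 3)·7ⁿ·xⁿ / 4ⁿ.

By the ratio test, |a_{n+1}/a_n| = [(3(n+1)² + 6(n+1) + 3)/(3n² + 6n + 3)] · 7/4 → 7/4.
The series converges when 7/4 · |x| < 1, giving R = 4/7.
At x = 4/7: the terms do not tend to 0, so the series diverges.
When x = -4/7, the terms have absolute value of order n², which does not tend to 0, so the series diverges by the divergence test.

(-4/7, 4/7)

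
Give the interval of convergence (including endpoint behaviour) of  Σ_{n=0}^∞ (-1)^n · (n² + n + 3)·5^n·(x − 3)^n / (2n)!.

Ratio test: |a_{n+1}/a_n| = ((n+1)² + (n+1) + 3)/(n² + n + 3) · 5 · 1/[(2n+1)·(2n+2)] → 0 as n → ∞.
Since the limit is 0 < 1 for every x, the series converges on all of ℝ and R = ∞.

(−∞, ∞)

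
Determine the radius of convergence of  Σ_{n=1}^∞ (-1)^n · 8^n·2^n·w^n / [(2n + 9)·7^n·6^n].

The ratio of consecutive coefficients is [(2n + 9)/(2(n+1) + 9)] · 8·2/(7·6) → 8/21.
Thus R = 1/(8/21) = 21/8.

R = 21/8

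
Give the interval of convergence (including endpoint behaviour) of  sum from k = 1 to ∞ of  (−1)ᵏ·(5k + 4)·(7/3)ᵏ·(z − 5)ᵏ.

Ratio test: |a_{k+1}/a_k| = [(5(k+1) + 4)/(5k + 4)] · 7/3 → 7/3 as k → ∞.
Thus R = 1/(7/3) = 3/7.
Check z = 38/7: the terms do not tend to 0, so the series diverges.
Check z = 32/7: the terms have absolute value of order k, which does not tend to 0, so the series diverges by the divergence test.

(32/7, 38/7)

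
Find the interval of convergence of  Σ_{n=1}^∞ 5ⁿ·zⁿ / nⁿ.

By the Cauchy root test, |a_n|^(1/n) = 5/n → 0.
The limit is 0 for every z, so R = ∞.

(−∞, ∞)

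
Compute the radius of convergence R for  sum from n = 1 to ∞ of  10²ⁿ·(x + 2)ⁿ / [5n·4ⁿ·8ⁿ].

By the ratio test, |a_{n+1}/a_n| = [5n/5(n+1)] · 100/(4·8) → 25/8.
Convergence for |x + 2| · 25/8 < 1, i.e. |x + 2| < 8/25. So R = 8/25.

R = 8/25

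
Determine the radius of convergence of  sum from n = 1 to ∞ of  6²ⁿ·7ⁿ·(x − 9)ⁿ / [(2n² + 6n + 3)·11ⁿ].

R = 11/252

The ratio of consecutive coefficients is [(2n² + 6n + 3)/(2(n+1)² + 6(n+1) + 3)] · 36·7/11 → 252/11.
Convergence for |x − 9| · 252/11 < 1, i.e. |x − 9| < 11/252. So R = 11/252.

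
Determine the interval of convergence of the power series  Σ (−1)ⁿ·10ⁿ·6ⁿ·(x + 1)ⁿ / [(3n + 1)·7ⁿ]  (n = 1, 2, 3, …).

(-67/60, -53/60]

The ratio of consecutive coefficients is [(3n + 1)/(3(n+1) + 1)] · 10·6/7 → 60/7.
Hence the series converges for |x + 1| < 1/(60/7) = 7/60, so the radius of convergence is 7/60.
Endpoint x = -53/60: convergence follows from the alternating series test (terms decrease monotonically to 0).
Check x = -67/60: the terms are asymptotic to a nonzero constant times 1/n, so the series diverges by limit comparison with Σ 1/n.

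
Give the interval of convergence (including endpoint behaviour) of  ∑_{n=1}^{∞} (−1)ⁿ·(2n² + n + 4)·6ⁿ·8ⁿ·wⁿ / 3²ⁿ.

(-3/16, 3/16)

Ratio test: |a_{n+1}/a_n| = [(2(n+1)² + (n+1) + 4)/(2n² + n + 4)] · 6·8/9 → 16/3 as n → ∞.
Hence the series converges for |w| < 1/(16/3) = 3/16, so the radius of convergence is 3/16.
Endpoint w = 3/16: the terms have absolute value of order n², which does not tend to 0, so the series diverges by the divergence test.
Check w = -3/16: the terms do not tend to 0, so the series diverges.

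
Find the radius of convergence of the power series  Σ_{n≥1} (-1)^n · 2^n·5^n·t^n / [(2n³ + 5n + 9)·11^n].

Ratio test: |a_{n+1}/a_n| = [(2n³ + 5n + 9)/(2(n+1)³ + 5(n+1) + 9)] · 2·5/11 → 10/11 as n → ∞.
Hence the series converges for |t| < 1/(10/11) = 11/10, so the radius of convergence is 11/10.

R = 11/10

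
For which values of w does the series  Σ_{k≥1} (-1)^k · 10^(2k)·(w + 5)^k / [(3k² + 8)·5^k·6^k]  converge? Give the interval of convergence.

The ratio of consecutive coefficients is [(3k² + 8)/(3(k+1)² + 8)] · 100/(5·6) → 10/3.
Hence the series converges for |w + 5| < 1/(10/3) = 3/10, so the radius of convergence is 3/10.
Check w = -47/10: absolute convergence follows by limit comparison with Σ 1/k².
Endpoint w = -53/10: the series is dominated by a constant times Σ 1/k², which converges (p = 2 > 1).

[-53/10, -47/10]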